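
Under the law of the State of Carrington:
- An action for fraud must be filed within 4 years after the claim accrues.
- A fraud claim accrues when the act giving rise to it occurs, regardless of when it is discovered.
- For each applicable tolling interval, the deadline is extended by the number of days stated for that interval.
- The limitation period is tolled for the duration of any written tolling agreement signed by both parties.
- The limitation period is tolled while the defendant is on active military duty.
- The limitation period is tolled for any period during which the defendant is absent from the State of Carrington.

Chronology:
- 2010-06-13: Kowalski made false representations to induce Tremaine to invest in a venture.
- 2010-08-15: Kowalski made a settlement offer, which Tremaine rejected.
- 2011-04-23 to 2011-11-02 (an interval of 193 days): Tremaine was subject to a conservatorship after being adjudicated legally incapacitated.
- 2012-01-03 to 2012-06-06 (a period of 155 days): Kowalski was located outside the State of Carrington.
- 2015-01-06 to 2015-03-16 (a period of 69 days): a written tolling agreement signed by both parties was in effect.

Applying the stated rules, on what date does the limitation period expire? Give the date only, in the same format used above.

2014-11-15

The limitation period began to run on 2010-06-13.
4 years from 2010-06-13 is 2014-06-13.
The defendant's absence from the jurisdiction from 2012-01-03 to 2012-06-06 tolled the period for 155 days, extending the deadline to 2014-11-15.
The written tolling agreement from 2015-01-06 to 2015-03-16 began after the period had already run on 2014-11-15, so it has no tolling effect.
The plaintiff's legal incapacity from 2011-04-23 to 2011-11-02 does not toll the period, because no stated rule makes the plaintiff's incapacity a tolling event.
The other events in the timeline have no effect on the limitation period under the stated rules.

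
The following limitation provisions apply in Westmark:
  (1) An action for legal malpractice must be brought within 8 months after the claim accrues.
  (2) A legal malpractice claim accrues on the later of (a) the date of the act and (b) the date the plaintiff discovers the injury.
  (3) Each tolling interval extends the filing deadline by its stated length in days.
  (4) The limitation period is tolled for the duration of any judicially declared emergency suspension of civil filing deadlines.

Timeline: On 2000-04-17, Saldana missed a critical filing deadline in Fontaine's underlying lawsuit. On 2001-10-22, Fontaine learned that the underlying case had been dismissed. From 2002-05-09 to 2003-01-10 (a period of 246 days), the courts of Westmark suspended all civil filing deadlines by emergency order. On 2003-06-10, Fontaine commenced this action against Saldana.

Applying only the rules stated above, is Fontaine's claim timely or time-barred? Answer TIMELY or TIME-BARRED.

TIME-BARRED

Because discovery on 2001-10-22 post-dates the 2000-04-17 act, accrual under the later-of rule falls on 2001-10-22.
8 months from 2001-10-22 is 2002-06-22.
Because the emergency suspension of filing deadlines ran from 2002-05-09 to 2003-01-10, the deadline is extended by 246 days to 2003-02-23.
The 2003-06-10 filing falls after the 2003-02-23 deadline; the claim is time-barred.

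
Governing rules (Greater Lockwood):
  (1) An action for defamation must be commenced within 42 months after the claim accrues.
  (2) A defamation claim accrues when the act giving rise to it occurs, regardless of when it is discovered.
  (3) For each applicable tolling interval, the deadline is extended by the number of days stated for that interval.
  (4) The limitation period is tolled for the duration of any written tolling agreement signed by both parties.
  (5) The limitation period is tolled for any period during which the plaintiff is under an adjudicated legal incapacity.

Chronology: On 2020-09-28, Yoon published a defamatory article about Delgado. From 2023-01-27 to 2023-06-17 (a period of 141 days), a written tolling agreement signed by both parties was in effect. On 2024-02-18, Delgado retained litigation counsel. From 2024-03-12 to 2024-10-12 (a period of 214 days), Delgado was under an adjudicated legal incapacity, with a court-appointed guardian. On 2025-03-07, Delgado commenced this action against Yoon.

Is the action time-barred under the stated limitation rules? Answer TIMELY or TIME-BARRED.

The limitation period began to run on 2020-09-28.
Adding the 42 months base period to 2020-09-28 gives a deadline of 2024-03-28, before any tolling.
The period was tolled for 141 days by the written tolling agreement (2023-01-27 to 2023-06-17), pushing the deadline to 2024-08-16.
Because the plaintiff's legal incapacity ran from 2024-03-12 to 2024-10-12, the deadline is extended by 214 days to 2025-03-18.
Nothing else in the chronology tolls or restarts the period.
The 2025-03-07 filing precedes the 2025-03-18 deadline; the claim is timely.

TIMELY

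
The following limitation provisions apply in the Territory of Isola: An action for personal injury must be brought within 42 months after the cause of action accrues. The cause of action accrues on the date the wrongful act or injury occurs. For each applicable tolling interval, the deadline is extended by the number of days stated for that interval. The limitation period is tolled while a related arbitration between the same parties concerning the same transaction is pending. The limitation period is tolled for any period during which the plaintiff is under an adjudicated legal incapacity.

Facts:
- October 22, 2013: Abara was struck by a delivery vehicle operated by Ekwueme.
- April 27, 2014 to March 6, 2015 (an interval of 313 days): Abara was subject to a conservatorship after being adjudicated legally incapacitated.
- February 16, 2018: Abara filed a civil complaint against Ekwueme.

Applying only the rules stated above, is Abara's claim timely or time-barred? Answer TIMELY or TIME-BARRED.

TIMELY

The claim accrued on October 22, 2013, when the wrongful act occurred.
The untolled deadline — 42 months after October 22, 2013 — is April 22, 2017.
The period was tolled for 313 days by the plaintiff's legal incapacity (April 27, 2014 to March 6, 2015), pushing the deadline to March 1, 2018.
Filing on February 16, 2018 beat the March 1, 2018 deadline — the action is timely.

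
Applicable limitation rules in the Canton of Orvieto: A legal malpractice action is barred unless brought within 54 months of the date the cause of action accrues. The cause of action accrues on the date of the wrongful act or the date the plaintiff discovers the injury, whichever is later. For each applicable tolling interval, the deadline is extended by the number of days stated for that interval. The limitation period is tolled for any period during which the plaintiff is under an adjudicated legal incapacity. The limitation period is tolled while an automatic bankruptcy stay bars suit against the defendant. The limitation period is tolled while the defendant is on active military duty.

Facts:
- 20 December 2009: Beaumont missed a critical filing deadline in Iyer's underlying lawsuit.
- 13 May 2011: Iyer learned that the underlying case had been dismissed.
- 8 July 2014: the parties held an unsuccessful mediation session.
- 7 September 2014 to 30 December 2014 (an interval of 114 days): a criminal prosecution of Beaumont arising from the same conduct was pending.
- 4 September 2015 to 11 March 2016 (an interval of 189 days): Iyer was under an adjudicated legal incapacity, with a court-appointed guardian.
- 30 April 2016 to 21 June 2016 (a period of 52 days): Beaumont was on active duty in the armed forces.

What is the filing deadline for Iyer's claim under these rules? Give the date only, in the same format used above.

11 July 2016

Because discovery on 13 May 2011 post-dates the 20 December 2009 act, accrual under the later-of rule falls on 13 May 2011.
54 months from 13 May 2011 is 13 November 2015.
Because the plaintiff's legal incapacity ran from 4 September 2015 to 11 March 2016, the deadline is extended by 189 days to 20 May 2016.
Because the defendant's active military service ran from 30 April 2016 to 21 June 2016, the deadline is extended by 52 days to 11 July 2016.
The pending criminal prosecution from 7 September 2014 to 30 December 2014 does not toll the period, because no stated rule makes a criminal prosecution a tolling event.
None of the other events listed affects the running of the period under the stated rules.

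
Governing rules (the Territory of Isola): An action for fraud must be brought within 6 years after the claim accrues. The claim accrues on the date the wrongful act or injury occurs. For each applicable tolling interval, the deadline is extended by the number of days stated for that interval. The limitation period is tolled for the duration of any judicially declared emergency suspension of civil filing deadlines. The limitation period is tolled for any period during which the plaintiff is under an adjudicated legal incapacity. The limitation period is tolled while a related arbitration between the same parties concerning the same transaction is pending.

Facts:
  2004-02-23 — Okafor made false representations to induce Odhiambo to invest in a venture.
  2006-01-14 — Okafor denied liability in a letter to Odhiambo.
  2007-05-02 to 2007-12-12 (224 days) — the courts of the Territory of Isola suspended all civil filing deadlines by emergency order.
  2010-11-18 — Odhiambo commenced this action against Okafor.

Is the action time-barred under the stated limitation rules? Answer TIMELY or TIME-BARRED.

The limitation period began to run on 2004-02-23.
6 years from 2004-02-23 is 2010-02-23.
Because the emergency suspension of filing deadlines ran from 2007-05-02 to 2007-12-12, the deadline is extended by 224 days to 2010-10-05.
The other events in the timeline have no effect on the limitation period under the stated rules.
Odhiambo filed on 2010-11-18, after the 2010-10-05 deadline, so the action is time-barred.

TIME-BARRED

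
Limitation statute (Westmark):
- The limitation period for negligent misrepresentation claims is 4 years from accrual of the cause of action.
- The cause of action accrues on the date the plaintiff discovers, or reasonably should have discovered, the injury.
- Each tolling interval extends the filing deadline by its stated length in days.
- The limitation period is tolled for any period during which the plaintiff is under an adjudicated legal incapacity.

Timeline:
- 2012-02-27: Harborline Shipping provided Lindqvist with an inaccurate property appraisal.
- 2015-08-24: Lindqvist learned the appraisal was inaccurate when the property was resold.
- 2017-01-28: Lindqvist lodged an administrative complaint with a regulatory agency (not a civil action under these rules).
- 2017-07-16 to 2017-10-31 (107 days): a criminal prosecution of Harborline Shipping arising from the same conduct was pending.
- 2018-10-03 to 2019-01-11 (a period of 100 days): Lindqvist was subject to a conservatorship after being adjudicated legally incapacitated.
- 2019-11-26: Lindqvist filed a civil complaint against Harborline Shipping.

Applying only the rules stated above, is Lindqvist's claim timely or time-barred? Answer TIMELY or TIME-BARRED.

Accrual is tied to discovery, so the period began on 2015-08-24 rather than on 2012-02-27 when the act occurred.
4 years from 2015-08-24 is 2019-08-24.
Because the plaintiff's legal incapacity ran from 2018-10-03 to 2019-01-11, the deadline is extended by 100 days to 2019-12-02.
The pending criminal prosecution from 2017-07-16 to 2017-10-31 does not toll the period, because no stated rule makes a criminal prosecution a tolling event.
None of the other events listed affects the running of the period under the stated rules.
The 2019-11-26 filing precedes the 2019-12-02 deadline; the claim is timely.

TIMELY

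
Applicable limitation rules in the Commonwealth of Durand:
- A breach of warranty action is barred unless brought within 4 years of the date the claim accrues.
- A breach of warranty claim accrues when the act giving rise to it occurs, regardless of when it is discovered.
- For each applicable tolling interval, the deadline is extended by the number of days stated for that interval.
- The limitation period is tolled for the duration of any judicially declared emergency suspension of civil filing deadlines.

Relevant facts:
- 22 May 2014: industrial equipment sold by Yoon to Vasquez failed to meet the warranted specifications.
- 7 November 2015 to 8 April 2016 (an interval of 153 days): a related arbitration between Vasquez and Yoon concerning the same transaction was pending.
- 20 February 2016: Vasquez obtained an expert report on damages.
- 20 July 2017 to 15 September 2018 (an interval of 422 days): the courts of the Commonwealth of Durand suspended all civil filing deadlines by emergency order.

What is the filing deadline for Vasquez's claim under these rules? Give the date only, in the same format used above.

18 July 2019

The claim accrued on 22 May 2014, the date of the act.
Adding the 4 years base period to 22 May 2014 gives a deadline of 22 May 2018, before any tolling.
The emergency suspension of filing deadlines from 20 July 2017 to 15 September 2018 tolled the period for 422 days, extending the deadline to 18 July 2019.
Although a pending arbitration ran from 7 November 2015 to 8 April 2016, the stated rules do not make that a tolling event, so it is disregarded.
The other events in the timeline have no effect on the limitation period under the stated rules.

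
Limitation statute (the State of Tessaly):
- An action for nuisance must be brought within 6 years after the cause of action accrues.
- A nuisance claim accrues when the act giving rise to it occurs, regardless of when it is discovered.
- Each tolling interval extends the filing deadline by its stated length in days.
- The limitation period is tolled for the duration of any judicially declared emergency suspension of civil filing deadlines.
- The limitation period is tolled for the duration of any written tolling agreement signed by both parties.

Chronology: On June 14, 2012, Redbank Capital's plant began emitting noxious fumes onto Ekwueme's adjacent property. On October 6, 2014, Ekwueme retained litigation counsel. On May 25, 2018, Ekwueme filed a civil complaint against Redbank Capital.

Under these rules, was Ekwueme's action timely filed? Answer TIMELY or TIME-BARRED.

The cause of action accrued on June 14, 2012, the date of the act.
6 years from June 14, 2012 is June 14, 2018.
None of the other events listed affects the running of the period under the stated rules.
Ekwueme filed on May 25, 2018, before the June 14, 2018 deadline, so the action is timely.

TIMELY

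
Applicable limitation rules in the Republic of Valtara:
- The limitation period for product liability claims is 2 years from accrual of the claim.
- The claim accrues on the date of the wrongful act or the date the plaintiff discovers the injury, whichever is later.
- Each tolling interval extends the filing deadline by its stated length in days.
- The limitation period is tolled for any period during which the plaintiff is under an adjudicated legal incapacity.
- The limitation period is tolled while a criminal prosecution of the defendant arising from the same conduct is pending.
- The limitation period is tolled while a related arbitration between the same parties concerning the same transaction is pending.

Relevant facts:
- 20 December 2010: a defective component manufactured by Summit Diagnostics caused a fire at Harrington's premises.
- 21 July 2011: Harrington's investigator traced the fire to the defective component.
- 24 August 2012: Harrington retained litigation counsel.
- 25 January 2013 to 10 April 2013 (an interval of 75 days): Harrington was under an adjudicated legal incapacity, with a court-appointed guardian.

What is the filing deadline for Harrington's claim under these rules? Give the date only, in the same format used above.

The claim accrued on 21 July 2011 — the later of the 20 December 2010 act and the 21 July 2011 discovery.
The untolled deadline — 2 years after 21 July 2011 — is 21 July 2013.
The period was tolled for 75 days by the plaintiff's legal incapacity (25 January 2013 to 10 April 2013), pushing the deadline to 4 October 2013.
None of the other events listed affects the running of the period under the stated rules.

4 October 2013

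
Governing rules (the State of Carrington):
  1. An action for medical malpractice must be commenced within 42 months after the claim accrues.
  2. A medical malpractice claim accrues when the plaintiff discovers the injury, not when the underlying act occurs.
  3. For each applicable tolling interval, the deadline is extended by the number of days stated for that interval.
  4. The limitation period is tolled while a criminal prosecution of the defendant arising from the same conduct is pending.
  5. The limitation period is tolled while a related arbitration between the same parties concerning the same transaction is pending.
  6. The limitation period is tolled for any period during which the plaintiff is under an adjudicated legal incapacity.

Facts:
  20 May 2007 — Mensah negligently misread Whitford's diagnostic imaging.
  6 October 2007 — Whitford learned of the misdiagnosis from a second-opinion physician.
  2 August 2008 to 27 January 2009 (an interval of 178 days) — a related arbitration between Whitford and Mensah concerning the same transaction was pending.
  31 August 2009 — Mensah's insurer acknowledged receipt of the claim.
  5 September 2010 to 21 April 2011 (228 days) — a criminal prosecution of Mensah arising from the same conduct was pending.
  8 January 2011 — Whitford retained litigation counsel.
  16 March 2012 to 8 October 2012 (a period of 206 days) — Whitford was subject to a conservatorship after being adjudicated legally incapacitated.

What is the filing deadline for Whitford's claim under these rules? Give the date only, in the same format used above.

8 December 2012

Accrual is tied to discovery, so the period began on 6 October 2007 rather than on 20 May 2007 when the act occurred.
The untolled deadline — 42 months after 6 October 2007 — is 6 April 2011.
Because the pending related arbitration ran from 2 August 2008 to 27 January 2009, the deadline is extended by 178 days to 1 October 2011.
Because the pending criminal prosecution ran from 5 September 2010 to 21 April 2011, the deadline is extended by 228 days to 16 May 2012.
The period was tolled for 206 days by the plaintiff's legal incapacity (16 March 2012 to 8 October 2012), pushing the deadline to 8 December 2012.
Nothing else in the chronology tolls or restarts the period.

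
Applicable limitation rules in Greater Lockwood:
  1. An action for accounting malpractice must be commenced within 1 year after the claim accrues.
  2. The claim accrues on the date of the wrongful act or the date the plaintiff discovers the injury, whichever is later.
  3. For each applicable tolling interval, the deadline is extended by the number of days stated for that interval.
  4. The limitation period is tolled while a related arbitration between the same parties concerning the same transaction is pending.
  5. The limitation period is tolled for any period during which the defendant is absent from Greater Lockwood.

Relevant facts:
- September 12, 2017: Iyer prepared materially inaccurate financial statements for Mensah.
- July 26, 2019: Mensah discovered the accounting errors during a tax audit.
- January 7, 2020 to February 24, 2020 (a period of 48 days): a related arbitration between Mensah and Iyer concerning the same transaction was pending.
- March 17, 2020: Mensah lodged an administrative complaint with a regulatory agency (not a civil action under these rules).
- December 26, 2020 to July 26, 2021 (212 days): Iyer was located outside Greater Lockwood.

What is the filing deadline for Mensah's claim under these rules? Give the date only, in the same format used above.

Taking the later of the act (September 12, 2017) and discovery (July 26, 2019), the claim accrued on July 26, 2019.
Adding the 1 year base period to July 26, 2019 gives a deadline of July 26, 2020, before any tolling.
The pending related arbitration from January 7, 2020 to February 24, 2020 tolled the period for 48 days, extending the deadline to September 12, 2020.
The defendant's absence from the jurisdiction starting December 26, 2020 came too late — the period had run on September 12, 2020 — and so does not extend the deadline.
Nothing else in the chronology tolls or restarts the period.

September 12, 2020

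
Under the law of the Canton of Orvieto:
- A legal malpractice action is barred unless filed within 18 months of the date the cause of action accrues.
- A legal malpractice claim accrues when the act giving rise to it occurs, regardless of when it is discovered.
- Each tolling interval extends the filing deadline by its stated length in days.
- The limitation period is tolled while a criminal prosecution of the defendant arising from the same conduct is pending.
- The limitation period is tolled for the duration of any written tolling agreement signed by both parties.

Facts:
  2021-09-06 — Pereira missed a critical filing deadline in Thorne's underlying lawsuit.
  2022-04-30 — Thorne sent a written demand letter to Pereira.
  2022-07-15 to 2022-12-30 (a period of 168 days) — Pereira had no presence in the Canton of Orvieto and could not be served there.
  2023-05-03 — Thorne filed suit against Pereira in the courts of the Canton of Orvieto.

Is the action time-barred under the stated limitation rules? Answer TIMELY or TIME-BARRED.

TIME-BARRED

The cause of action accrued on 2021-09-06, the date of the act.
Adding the 18 months base period to 2021-09-06 gives a deadline of 2023-03-06, before any tolling.
No stated provision tolls the period for the defendant's absence, so the interval from 2022-07-15 to 2022-12-30 has no effect on the deadline.
None of the other events listed affects the running of the period under the stated rules.
The 2023-05-03 filing falls after the 2023-03-06 deadline; the claim is time-barred.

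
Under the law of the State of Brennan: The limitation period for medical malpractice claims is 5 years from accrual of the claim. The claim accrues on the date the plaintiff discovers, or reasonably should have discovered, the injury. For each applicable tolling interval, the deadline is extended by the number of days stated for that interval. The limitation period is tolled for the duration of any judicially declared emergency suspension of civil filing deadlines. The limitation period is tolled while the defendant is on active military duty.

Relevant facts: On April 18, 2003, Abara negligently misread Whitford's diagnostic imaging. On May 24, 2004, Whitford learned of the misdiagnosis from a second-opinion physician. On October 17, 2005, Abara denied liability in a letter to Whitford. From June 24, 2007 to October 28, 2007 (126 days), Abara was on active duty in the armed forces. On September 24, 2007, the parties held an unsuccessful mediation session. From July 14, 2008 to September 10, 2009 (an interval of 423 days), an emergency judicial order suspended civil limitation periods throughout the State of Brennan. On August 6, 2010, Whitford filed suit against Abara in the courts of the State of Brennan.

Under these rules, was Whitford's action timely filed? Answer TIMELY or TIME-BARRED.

The claim did not accrue until Whitford discovered the injury on May 24, 2004; the April 18, 2003 act date does not start the clock under the stated rule.
Adding the 5 years base period to May 24, 2004 gives a deadline of May 24, 2009, before any tolling.
The period was tolled for 126 days by the defendant's active military service (June 24, 2007 to October 28, 2007), pushing the deadline to September 27, 2009.
The period was tolled for 423 days by the emergency suspension of filing deadlines (July 14, 2008 to September 10, 2009), pushing the deadline to November 24, 2010.
Nothing else in the chronology tolls or restarts the period.
Filing on August 6, 2010 beat the November 24, 2010 deadline — the action is timely.

TIMELY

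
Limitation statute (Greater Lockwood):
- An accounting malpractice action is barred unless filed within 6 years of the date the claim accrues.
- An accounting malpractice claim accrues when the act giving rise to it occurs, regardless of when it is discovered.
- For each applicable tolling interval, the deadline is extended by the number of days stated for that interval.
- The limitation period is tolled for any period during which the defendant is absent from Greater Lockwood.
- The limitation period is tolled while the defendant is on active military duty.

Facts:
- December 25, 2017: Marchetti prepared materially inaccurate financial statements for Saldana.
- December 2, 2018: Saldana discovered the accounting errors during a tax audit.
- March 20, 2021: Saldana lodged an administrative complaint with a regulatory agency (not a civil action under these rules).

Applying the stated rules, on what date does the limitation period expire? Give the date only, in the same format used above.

The claim accrued on December 25, 2017, when the wrongful act occurred; under the stated occurrence rule the December 2, 2018 discovery does not delay accrual.
Adding the 6 years base period to December 25, 2017 gives a deadline of December 25, 2023, before any tolling.
Nothing else in the chronology tolls or restarts the period.

December 25, 2023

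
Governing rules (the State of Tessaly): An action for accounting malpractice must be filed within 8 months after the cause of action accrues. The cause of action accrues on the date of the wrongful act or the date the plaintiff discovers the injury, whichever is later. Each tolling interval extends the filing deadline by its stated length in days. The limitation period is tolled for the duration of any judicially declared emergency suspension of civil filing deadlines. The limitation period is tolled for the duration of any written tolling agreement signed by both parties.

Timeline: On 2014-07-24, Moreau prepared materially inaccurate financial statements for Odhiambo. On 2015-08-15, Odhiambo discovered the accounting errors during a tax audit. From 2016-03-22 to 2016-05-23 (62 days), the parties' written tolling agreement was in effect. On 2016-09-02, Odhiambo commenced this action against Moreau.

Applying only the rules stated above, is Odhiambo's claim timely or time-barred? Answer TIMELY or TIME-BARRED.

Because discovery on 2015-08-15 post-dates the 2014-07-24 act, accrual under the later-of rule falls on 2015-08-15.
The untolled deadline — 8 months after 2015-08-15 — is 2016-04-15.
The written tolling agreement from 2016-03-22 to 2016-05-23 tolled the period for 62 days, extending the deadline to 2016-06-16.
The 2016-09-02 filing falls after the 2016-06-16 deadline; the claim is time-barred.

TIME-BARRED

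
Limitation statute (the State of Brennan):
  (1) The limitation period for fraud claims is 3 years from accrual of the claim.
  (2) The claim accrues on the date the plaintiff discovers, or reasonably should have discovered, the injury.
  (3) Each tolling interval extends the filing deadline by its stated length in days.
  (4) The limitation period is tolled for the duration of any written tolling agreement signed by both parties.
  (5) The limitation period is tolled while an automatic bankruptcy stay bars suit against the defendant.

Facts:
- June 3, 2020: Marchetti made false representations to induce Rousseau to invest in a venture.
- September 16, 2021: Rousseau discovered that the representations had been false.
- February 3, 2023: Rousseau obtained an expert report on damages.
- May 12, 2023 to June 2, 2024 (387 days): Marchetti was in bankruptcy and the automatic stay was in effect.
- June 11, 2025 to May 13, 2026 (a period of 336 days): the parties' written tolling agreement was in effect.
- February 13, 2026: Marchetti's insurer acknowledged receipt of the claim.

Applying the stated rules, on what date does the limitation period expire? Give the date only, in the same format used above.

September 9, 2026

Under the discovery rule, the claim accrued on September 16, 2021, when Rousseau discovered the injury — not on the June 3, 2020 date of the underlying act.
3 years from September 16, 2021 is September 16, 2024.
The period was tolled for 387 days by the automatic bankruptcy stay (May 12, 2023 to June 2, 2024), pushing the deadline to October 8, 2025.
The period was tolled for 336 days by the written tolling agreement (June 11, 2025 to May 13, 2026), pushing the deadline to September 9, 2026.
The other events in the timeline have no effect on the limitation period under the stated rules.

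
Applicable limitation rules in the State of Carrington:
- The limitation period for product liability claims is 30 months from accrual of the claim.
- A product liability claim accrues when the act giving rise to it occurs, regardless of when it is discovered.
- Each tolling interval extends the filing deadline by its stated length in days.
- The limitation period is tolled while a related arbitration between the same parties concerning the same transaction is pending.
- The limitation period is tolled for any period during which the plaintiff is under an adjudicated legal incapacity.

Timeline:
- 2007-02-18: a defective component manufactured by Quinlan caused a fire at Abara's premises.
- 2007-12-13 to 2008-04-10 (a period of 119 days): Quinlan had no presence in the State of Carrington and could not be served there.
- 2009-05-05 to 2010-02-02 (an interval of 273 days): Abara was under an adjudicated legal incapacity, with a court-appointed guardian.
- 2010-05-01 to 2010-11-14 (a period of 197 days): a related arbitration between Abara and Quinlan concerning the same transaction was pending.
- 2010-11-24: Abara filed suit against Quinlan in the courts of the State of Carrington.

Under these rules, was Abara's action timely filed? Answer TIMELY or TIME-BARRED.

TIMELY

The limitation period began to run on 2007-02-18.
30 months from 2007-02-18 is 2009-08-18.
The period was tolled for 273 days by the plaintiff's legal incapacity (2009-05-05 to 2010-02-02), pushing the deadline to 2010-05-18.
The pending related arbitration from 2010-05-01 to 2010-11-14 tolled the period for 197 days, extending the deadline to 2010-12-01.
No stated provision tolls the period for the defendant's absence, so the interval from 2007-12-13 to 2008-04-10 has no effect on the deadline.
Abara filed on 2010-11-24, before the 2010-12-01 deadline, so the action is timely.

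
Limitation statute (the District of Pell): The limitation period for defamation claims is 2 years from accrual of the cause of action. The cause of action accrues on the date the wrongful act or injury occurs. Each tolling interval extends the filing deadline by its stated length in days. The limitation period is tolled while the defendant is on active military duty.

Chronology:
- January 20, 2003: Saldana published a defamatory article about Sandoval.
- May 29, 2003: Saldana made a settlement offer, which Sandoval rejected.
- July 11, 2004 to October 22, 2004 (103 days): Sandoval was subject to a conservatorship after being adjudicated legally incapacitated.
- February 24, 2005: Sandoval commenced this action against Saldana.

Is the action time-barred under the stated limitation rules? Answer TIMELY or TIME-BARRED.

TIME-BARRED

The limitation period began to run on January 20, 2003.
2 years from January 20, 2003 is January 20, 2005.
Although the plaintiff's incapacity ran from July 11, 2004 to October 22, 2004, the stated rules do not make that a tolling event, so it is disregarded.
Nothing else in the chronology tolls or restarts the period.
Sandoval filed on February 24, 2005, after the January 20, 2005 deadline, so the action is time-barred.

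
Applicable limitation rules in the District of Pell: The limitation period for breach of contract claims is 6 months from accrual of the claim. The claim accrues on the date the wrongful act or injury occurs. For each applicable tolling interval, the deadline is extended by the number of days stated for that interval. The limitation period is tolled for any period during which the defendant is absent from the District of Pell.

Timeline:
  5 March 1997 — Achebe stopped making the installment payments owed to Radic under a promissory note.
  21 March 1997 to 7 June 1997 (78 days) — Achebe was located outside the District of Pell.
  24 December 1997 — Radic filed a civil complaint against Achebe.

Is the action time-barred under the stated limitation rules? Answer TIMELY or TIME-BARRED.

TIME-BARRED

The claim accrued on 5 March 1997, when the wrongful act occurred.
Adding the 6 months base period to 5 March 1997 gives a deadline of 5 September 1997, before any tolling.
Because the defendant's absence from the jurisdiction ran from 21 March 1997 to 7 June 1997, the deadline is extended by 78 days to 22 November 1997.
The 24 December 1997 filing falls after the 22 November 1997 deadline; the claim is time-barred.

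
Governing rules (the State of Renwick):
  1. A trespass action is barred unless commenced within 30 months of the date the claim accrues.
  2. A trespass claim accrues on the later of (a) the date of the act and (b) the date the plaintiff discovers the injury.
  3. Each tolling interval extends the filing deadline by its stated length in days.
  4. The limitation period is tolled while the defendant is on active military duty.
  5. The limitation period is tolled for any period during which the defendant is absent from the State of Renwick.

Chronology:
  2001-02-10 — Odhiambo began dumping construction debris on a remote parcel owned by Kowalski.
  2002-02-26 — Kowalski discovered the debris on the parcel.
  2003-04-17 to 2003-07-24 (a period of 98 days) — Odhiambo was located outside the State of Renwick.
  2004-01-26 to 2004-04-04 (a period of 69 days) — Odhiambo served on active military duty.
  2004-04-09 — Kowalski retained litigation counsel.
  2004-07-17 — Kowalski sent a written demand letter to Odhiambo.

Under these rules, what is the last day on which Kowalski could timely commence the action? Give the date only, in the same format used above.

Because discovery on 2002-02-26 post-dates the 2001-02-10 act, accrual under the later-of rule falls on 2002-02-26.
30 months from 2002-02-26 is 2004-08-26.
Because the defendant's absence from the jurisdiction ran from 2003-04-17 to 2003-07-24, the deadline is extended by 98 days to 2004-12-02.
The period was tolled for 69 days by the defendant's active military service (2004-01-26 to 2004-04-04), pushing the deadline to 2005-02-09.
Nothing else in the chronology tolls or restarts the period.

2005-02-09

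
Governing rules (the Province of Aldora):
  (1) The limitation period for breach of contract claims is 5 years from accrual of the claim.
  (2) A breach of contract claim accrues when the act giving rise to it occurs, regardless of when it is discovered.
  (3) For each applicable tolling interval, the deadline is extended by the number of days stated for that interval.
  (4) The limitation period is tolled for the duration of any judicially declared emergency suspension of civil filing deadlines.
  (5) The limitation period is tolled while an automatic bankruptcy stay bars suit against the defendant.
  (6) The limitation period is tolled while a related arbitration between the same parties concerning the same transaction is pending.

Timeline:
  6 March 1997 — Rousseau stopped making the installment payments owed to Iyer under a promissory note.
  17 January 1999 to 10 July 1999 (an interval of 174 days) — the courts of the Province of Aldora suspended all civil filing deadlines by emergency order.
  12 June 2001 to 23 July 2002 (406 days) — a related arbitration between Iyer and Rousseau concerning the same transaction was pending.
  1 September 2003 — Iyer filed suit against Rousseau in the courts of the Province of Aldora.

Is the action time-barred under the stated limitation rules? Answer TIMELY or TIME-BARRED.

TIMELY

The claim accrued on 6 March 1997, when the wrongful act occurred.
Adding the 5 years base period to 6 March 1997 gives a deadline of 6 March 2002, before any tolling.
The period was tolled for 174 days by the emergency suspension of filing deadlines (17 January 1999 to 10 July 1999), pushing the deadline to 27 August 2002.
The pending related arbitration from 12 June 2001 to 23 July 2002 tolled the period for 406 days, extending the deadline to 7 October 2003.
The 1 September 2003 filing precedes the 7 October 2003 deadline; the claim is timely.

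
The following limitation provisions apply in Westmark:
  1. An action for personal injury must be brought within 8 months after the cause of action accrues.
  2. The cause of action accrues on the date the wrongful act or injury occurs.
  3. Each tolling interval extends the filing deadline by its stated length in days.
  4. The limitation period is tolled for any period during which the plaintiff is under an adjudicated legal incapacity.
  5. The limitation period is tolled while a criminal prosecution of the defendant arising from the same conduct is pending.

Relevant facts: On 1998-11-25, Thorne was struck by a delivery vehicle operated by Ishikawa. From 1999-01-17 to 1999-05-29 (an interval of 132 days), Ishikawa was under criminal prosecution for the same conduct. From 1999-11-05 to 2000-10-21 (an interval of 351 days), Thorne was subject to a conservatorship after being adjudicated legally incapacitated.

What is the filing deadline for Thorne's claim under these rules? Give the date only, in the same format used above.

2000-11-19

The limitation period began to run on 1998-11-25.
8 months from 1998-11-25 is 1999-07-25.
The period was tolled for 132 days by the pending criminal prosecution (1999-01-17 to 1999-05-29), pushing the deadline to 1999-12-04.
The period was tolled for 351 days by the plaintiff's legal incapacity (1999-11-05 to 2000-10-21), pushing the deadline to 2000-11-19.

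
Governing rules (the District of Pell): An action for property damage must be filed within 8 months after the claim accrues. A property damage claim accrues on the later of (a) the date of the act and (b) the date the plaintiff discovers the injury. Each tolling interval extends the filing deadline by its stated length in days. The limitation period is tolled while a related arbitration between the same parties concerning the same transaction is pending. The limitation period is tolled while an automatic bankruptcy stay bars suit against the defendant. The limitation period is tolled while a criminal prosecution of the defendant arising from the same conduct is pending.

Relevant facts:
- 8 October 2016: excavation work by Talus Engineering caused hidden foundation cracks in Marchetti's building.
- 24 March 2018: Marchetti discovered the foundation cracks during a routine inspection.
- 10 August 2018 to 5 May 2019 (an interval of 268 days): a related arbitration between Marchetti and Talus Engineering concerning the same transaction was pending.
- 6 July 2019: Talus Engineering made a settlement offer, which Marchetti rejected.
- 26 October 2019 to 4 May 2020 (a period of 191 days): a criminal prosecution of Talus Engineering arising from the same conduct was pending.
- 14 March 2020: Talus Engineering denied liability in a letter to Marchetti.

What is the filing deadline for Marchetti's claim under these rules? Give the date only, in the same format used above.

19 August 2019

The claim accrued on 24 March 2018 — the later of the 8 October 2016 act and the 24 March 2018 discovery.
Adding the 8 months base period to 24 March 2018 gives a deadline of 24 November 2018, before any tolling.
The period was tolled for 268 days by the pending related arbitration (10 August 2018 to 5 May 2019), pushing the deadline to 19 August 2019.
The pending criminal prosecution starting 26 October 2019 came too late — the period had run on 19 August 2019 — and so does not extend the deadline.
The other events in the timeline have no effect on the limitation period under the stated rules.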